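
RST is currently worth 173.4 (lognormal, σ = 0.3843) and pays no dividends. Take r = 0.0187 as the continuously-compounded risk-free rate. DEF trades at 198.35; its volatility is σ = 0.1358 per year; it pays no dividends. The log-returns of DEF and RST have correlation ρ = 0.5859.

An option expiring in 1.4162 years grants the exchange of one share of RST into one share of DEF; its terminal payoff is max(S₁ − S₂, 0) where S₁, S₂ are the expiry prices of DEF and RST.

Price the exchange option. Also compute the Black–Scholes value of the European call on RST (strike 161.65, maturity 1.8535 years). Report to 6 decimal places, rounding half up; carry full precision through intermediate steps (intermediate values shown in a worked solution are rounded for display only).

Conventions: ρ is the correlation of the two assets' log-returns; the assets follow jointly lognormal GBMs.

σ_eff = √(σ₁² + σ₂² − 2ρσ₁σ₂) = √(0.1358² + 0.3843² − 2·0.5859·0.1358·0.3843) = 0.323997
d₁ = (ln(S₁/S₂) + (q₂ − q₁ + σ_eff²/2)T) / (σ_eff√T) = (ln(198.35/173.4) + (0.0 − 0.0 + 0.052487)·1.4162) / 0.385570 = 0.541443
d₂ = d₁ − σ_eff√T = 0.541443 − 0.385570 = 0.155872
N(d₁) = 0.705899,  N(d₂) = 0.561933
V = S₁·e^{−q₁T}·N(d₁) − S₂·e^{−q₂T}·N(d₂) = 140.015029 − 97.439213 = 42.575815
[vanilla: RST call K=161.65]
σ√T = 0.3843·√1.8535 = 0.523199
d₁ = (ln(S/K) + (r+σ²/2)T) / (σ√T) = (ln(173.4/161.65) + (0.0187+0.3843²/2)·1.8535) / 0.523199 = (0.070168 + 0.171529) / 0.523199 = 0.461959
d₂ = d₁ − σ√T = 0.461959 − 0.523199 = -0.061240
e^{−rT} = 0.965933
N(d₁) = 0.677945,  N(d₂) = 0.475584
price = S·N(d₁) − K·e^{−rT}·N(d₂) = 117.555613 − 74.259207 = 43.296406

exchange price = 42.575815
price(RST call K=161.65) = 43.296406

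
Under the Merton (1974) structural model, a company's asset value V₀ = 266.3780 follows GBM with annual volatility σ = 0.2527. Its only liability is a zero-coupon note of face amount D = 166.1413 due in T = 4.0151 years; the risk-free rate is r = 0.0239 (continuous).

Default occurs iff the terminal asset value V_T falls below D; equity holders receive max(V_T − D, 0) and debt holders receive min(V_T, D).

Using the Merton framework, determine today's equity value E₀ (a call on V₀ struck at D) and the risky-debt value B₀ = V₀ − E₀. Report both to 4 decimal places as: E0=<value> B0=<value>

Work the structural quantities from V₀ = 266.3780 against face 166.1413:
d₁ = [ln(V₀/D) + (r + σ²/2)T] / (σ√T)
   = [ln(266.3780/166.1413) + (0.0239 + 0.5·0.2527²)·4.0151] / (0.2527·√4.0151)
   = [0.472078 + 0.224158] / 0.506353 = 1.375000
d₂ = d₁ − σ√T = 1.375000 − 0.506353 = 0.868647
N(d₁) = 0.915434,  N(d₂) = 0.807480,  e^(−rT) = 0.908500
E₀ = V₀·N(d₁) − D·e^(−rT)·N(d₂)
   = 266.3780·0.915434 − 166.1413·0.908500·0.807480 = 121.971109
B₀ = V₀ − E₀ = 266.3780 − 121.971109 = 144.406891

E0=121.9711 B0=144.4069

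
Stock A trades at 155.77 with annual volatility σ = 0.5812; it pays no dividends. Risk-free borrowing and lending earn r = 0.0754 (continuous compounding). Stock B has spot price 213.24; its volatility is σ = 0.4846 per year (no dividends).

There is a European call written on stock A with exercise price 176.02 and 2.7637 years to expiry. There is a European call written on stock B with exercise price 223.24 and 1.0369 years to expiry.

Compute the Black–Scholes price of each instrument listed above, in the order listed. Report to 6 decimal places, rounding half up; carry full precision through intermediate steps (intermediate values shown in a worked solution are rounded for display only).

price(stock A call K=176.02) = 62.035340
price(stock B call K=223.24) = 44.375687

[stock A call K=176.02]
σ√T = 0.5812·√2.7637 = 0.966209
d₁ = (ln(S/K) + (r+σ²/2)T) / (σ√T) = (ln(155.77/176.02) + (0.0754+0.5812²/2)·2.7637) / 0.966209 = (-0.122217 + 0.675163) / 0.966209 = 0.572284
d₂ = d₁ − σ√T = 0.572284 − 0.966209 = -0.393925
e^{−rT} = 0.811896
N(d₁) = 0.716435,  N(d₂) = 0.346818
price = S·N(d₁) − K·e^{−rT}·N(d₂) = 111.599104 − 49.563764 = 62.035340
[stock B call K=223.24]
σ√T = 0.4846·√1.0369 = 0.493460
d₁ = (ln(S/K) + (r+σ²/2)T) / (σ√T) = (ln(213.24/223.24) + (0.0754+0.4846²/2)·1.0369) / 0.493460 = (-0.045829 + 0.199934) / 0.493460 = 0.312294
d₂ = d₁ − σ√T = 0.312294 − 0.493460 = -0.181166
e^{−rT} = 0.924796
N(d₁) = 0.622591,  N(d₂) = 0.428119
price = S·N(d₁) − K·e^{−rT}·N(d₂) = 132.761383 − 88.385697 = 44.375687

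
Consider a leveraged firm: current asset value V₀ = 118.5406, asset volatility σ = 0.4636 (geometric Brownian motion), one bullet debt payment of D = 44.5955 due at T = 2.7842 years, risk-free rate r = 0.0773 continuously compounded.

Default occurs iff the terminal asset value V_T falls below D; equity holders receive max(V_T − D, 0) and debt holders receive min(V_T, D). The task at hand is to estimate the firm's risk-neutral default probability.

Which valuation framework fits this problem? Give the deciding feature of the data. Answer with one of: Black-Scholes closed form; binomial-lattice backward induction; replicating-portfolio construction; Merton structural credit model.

framework: Merton structural credit model

Key observation: the data describe a firm's assets (V₀ = 118.5406, GBM) and a single zero-coupon debt of face 44.5955, so credit quantities follow from equity-as-call in the structural model.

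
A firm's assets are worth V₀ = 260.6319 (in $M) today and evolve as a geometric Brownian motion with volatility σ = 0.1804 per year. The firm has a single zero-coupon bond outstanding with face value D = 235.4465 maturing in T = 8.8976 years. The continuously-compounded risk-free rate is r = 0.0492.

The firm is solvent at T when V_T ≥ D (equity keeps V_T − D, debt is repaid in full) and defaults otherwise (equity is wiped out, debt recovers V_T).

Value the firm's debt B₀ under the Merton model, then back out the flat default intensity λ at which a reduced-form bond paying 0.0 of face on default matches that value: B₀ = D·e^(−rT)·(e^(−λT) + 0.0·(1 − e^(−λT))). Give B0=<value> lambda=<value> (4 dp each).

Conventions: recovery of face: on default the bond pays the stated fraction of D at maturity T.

B0=143.2949 lambda=0.0066

Apply the equity-as-call identities (strike 235.4465, horizon 8.8976 years):
d₁ = [ln(V₀/D) + (r + σ²/2)T] / (σ√T)
   = [ln(260.6319/235.4465) + (0.0492 + 0.5·0.1804²)·8.8976] / (0.1804·√8.8976)
   = [0.101625 + 0.582544] / 0.538112 = 1.271425
d₂ = d₁ − σ√T = 1.271425 − 0.538112 = 0.733313
N(d₁) = 0.898211,  N(d₂) = 0.768316,  e^(−rT) = 0.645479
E₀ = V₀·N(d₁) − D·e^(−rT)·N(d₂)
   = 260.6319·0.898211 − 235.4465·0.645479·0.768316 = 117.336992
B₀ = V₀ − E₀ = 260.6319 − 117.336992 = 143.294908
e^(−λT) = (B₀·e^(rT)/D − 0)/(1 − 0) = (143.2949·1.549236/235.4465 − 0)/1 = 0.94287926
λ = −ln(0.94287926)/8.8976 = 0.006610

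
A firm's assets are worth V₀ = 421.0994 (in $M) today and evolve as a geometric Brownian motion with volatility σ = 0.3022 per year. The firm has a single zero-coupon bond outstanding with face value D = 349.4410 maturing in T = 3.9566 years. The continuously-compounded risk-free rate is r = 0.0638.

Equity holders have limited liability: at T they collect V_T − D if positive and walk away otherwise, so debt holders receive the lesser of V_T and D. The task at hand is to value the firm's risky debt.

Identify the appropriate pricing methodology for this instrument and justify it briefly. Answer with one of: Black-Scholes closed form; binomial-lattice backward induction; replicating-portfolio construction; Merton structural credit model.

Key observation: with the firm-asset dynamics (V₀ = 421.0994) and a single zero-coupon liability of face 349.4410 given, debt value, spread, and default probability all derive from the option view of the balance sheet.

framework: Merton structural credit model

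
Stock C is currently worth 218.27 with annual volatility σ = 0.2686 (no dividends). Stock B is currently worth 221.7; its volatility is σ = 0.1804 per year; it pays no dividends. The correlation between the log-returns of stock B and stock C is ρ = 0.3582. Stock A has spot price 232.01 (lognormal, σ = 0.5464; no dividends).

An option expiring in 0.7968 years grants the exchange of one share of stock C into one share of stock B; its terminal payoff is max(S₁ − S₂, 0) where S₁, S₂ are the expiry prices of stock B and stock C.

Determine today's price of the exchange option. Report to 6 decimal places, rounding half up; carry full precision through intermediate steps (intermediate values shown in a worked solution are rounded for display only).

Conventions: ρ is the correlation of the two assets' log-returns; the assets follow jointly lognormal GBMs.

σ_eff = √(σ₁² + σ₂² − 2ρσ₁σ₂) = √(0.1804² + 0.2686² − 2·0.3582·0.1804·0.2686) = 0.264531
d₁ = (ln(S₁/S₂) + (q₂ − q₁ + σ_eff²/2)T) / (σ_eff√T) = (ln(221.7/218.27) + (0.0 − 0.0 + 0.034988)·0.7968) / 0.236130 = 0.184098
d₂ = d₁ − σ_eff√T = 0.184098 − 0.236130 = -0.052032
N(d₁) = 0.573032,  N(d₂) = 0.479251
V = S₁·e^{−q₁T}·N(d₁) − S₂·e^{−q₂T}·N(d₂) = 127.041100 − 104.606214 = 22.434887
Key observation: no risk-free rate is needed — with the second asset as numeraire the exchange option is a call on the ratio S₁/S₂, and r cancels out of the value.

exchange price = 22.434887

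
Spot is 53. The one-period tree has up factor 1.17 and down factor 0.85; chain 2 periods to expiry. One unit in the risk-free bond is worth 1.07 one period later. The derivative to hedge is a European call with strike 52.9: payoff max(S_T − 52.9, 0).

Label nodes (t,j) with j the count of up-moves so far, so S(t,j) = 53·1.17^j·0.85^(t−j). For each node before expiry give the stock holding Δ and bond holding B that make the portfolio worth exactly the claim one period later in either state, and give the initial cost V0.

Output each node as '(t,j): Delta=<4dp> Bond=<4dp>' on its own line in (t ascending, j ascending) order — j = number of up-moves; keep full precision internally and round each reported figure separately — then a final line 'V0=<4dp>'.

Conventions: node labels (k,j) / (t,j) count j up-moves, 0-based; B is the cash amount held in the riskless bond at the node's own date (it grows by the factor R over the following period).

Arbitrage-free pricing uses the up-move probability p* = (R−d)/(u−d) = 0.6875, discounting each step at R = 1.07.
Expiry values: V(2,0)=0.0000, V(2,1)=0.0000, V(2,2)=19.6517
  t=1,j=0: stock 45.0500 → up 52.7085 (V=0.0000), down 38.2925 (V=0.0000). Price 0.0000; hedge Δ=0.0000, bond B=0.0000.
  t=1,j=1: stock 62.0100 → up 72.5517 (V=19.6517), down 52.7085 (V=0.0000). Price 12.6267; hedge Δ=0.9903, bond B=-48.7849.
  t=0,j=0: stock 53.0000 → up 62.0100 (V=12.6267), down 45.0500 (V=0.0000). Price 8.1129; hedge Δ=0.7445, bond B=-31.3454.
As a check, the time-0 holding Δ(0,0)·S0 + B(0,0) comes to 8.1129 — exactly V0.

(0,0): Delta=0.7445 Bond=-31.3454
(1,0): Delta=0.0000 Bond=0.0000
(1,1): Delta=0.9903 Bond=-48.7849
V0=8.1129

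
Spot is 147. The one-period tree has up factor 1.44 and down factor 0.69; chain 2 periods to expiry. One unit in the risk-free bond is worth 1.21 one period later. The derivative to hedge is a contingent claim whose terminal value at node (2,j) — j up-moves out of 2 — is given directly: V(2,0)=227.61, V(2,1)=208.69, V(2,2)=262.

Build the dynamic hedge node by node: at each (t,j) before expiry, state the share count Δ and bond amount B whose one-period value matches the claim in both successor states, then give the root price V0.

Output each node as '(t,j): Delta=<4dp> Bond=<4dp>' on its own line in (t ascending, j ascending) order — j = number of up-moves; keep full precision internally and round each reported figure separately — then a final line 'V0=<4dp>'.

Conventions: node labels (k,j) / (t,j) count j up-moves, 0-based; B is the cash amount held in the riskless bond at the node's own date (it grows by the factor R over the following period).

The replicating-portfolio and risk-neutral prices coincide; use p* = (1.21−0.69)/(1.44−0.69) = 0.6933 for the latter.
At maturity the claim pays: V(2,0)=227.6100, V(2,1)=208.6900, V(2,2)=262.0000
Node (1,0) S=101.4300: V=(p*·208.6900+(1−p*)·227.6100)/1.21=177.2662; Δ=(208.6900−227.6100)/(146.0592−69.9867)=-0.2487; B=V−Δ·S=202.4929
Node (1,1) S=211.6800: V=(p*·262.0000+(1−p*)·208.6900)/1.21=203.0179; Δ=(262.0000−208.6900)/(304.8192−146.0592)=0.3358; B=V−Δ·S=131.9379
Node (0,0) S=147.0000: V=(p*·203.0179+(1−p*)·177.2662)/1.21=161.2568; Δ=(203.0179−177.2662)/(211.6800−101.4300)=0.2336; B=V−Δ·S=126.9213
Sanity check at the root: Δ(0,0)·S0 + B(0,0) reproduces V0 = 161.2568.

(0,0): Delta=0.2336 Bond=126.9213
(1,0): Delta=-0.2487 Bond=202.4929
(1,1): Delta=0.3358 Bond=131.9379
V0=161.2568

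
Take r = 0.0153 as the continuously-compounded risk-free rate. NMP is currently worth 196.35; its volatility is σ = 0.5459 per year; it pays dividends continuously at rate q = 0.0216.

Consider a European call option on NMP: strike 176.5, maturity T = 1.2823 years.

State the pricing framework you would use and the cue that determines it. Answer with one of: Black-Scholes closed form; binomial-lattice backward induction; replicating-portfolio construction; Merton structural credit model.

Key observation: a European claim on NMP (strike 176.5) — a lognormal (GBM) underlying with constant rate and volatility — has an exact closed-form value; no lattice or capital structure is involved.

framework: Black-Scholes closed form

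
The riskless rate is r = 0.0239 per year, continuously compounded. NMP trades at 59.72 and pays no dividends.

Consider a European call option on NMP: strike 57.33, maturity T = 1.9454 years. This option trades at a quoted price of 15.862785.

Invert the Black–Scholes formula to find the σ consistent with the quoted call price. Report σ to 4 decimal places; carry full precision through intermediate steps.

sigma = 0.4213

At σ = 0.4213 the Black–Scholes value reproduces the quote:
σ√T = 0.4213·√1.9454 = 0.587619
d₁ = (ln(S/K) + (r+σ²/2)T) / (σ√T) = (ln(59.72/57.33) + (0.0239+0.4213²/2)·1.9454) / 0.587619 = (0.040843 + 0.219143) / 0.587619 = 0.442440
d₂ = d₁ − σ√T = 0.442440 − 0.587619 = -0.145179
e^{−rT} = 0.954569
N(d₁) = 0.670915,  N(d₂) = 0.442285
V = S·N(d₁) − K·e^{−rT}·N(d₂) = 40.067015 − 24.204230 = 15.862785 (the quoted price), and the Black–Scholes price is strictly increasing in σ, so σ is unique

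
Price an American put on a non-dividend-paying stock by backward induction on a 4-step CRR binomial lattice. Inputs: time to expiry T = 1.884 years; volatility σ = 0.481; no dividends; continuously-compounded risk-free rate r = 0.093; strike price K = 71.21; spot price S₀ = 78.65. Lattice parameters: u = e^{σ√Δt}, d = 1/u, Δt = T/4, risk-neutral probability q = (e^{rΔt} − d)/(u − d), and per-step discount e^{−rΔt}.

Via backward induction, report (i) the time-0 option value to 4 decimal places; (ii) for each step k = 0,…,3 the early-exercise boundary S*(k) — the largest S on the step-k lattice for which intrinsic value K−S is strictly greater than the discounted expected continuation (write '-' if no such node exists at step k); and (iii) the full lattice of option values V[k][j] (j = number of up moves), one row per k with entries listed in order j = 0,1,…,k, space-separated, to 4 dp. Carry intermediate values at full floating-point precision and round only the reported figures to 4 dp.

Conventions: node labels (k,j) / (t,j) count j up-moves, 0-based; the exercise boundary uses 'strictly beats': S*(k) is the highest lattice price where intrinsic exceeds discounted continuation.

params: Δt=0.47100 u=1.39112 d=0.71885 q=0.48482 e^(-rΔt)=0.95714
t_4 payoffs: 50.2088 30.5684 0.0000 0.0000 0.0000
t_3: node(3,0) S=29.2151 payoff=41.9949 vs cont=38.9430 → 41.9949 [stop]  node(3,1) S=56.5373 payoff=14.6727 vs cont=15.0733 → 15.0733 [wait]  node(3,2) S=109.4114 payoff=0.0000 vs cont=0.0000 → 0.0000 [wait]  node(3,3) S=211.7339 payoff=0.0000 vs cont=0.0000 → 0.0000 [wait]  ⇒ S*(3)=29.2151
t_2: node(2,0) S=40.6416 payoff=30.5684 vs cont=27.7024 → 30.5684 [stop]  node(2,1) S=78.6500 payoff=0.0000 vs cont=7.4327 → 7.4327 [wait]  node(2,2) S=152.2042 payoff=0.0000 vs cont=0.0000 → 0.0000 [wait]  ⇒ S*(2)=40.6416
t_1: node(1,0) S=56.5373 payoff=14.6727 vs cont=18.5224 → 18.5224 [wait]  node(1,1) S=109.4114 payoff=0.0000 vs cont=3.6651 → 3.6651 [wait]  ⇒ S*(1)=-
t_0: node(0,0) S=78.6500 payoff=0.0000 vs cont=10.8342 → 10.8342 [wait]  ⇒ S*(0)=-

price = 10.8342
boundary = - - 40.6416 29.2151
tree:
10.8342
18.5224 3.6651
30.5684 7.4327 0.0000
41.9949 15.0733 0.0000 0.0000
50.2088 30.5684 0.0000 0.0000 0.0000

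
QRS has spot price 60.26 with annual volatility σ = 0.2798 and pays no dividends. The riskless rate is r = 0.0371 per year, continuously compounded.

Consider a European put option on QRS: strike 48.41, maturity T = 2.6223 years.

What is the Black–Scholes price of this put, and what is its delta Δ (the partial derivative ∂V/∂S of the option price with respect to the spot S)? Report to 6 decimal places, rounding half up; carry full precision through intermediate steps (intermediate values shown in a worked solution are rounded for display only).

σ√T = 0.2798·√2.6223 = 0.453095
d₁ = (ln(S/K) + (r+σ²/2)T) / (σ√T) = (ln(60.26/48.41) + (0.0371+0.2798²/2)·2.6223) / 0.453095 = (0.218962 + 0.199935) / 0.453095 = 0.924524
d₂ = d₁ − σ√T = 0.924524 − 0.453095 = 0.471429
e^{−rT} = 0.907295
N(−d₁) = 0.177607,  N(−d₂) = 0.318667
Put price V = K·e^{−rT}·N(−d₂) − S·N(−d₁) = 13.996548 − 10.702585 = 3.293963
Δ = −N(−d₁) = -0.177607

price = 3.293963
Δ = -0.177607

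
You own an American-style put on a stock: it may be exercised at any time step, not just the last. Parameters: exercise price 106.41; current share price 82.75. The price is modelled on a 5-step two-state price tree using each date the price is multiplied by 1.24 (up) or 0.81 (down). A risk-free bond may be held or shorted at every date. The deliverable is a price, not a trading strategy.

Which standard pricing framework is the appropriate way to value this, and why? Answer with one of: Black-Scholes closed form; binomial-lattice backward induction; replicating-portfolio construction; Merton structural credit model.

framework: binomial-lattice backward induction

Key observation: the defining feature is the embedded early-exercise option across 5 discrete dates on the spot-82.75 tree; pricing the strike-106.41 put means working backward with an exercise test at every node.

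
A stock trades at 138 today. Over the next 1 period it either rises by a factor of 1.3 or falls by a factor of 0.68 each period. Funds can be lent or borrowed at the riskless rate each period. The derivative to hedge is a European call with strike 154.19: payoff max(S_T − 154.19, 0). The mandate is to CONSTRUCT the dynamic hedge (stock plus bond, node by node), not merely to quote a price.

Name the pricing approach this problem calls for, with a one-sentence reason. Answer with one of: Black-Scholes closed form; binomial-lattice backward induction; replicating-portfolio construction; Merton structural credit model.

Key observation: the mandate to exhibit the hedge at every date and state singles out the replicating-portfolio construction on the 1-period tree with factors 1.3 and 0.68 from 138.

framework: replicating-portfolio construction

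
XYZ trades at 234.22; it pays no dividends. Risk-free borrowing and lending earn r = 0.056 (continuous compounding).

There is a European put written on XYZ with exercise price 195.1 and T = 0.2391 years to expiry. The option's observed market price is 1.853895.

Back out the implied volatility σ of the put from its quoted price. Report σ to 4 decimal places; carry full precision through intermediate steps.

At σ = 0.3298 the Black–Scholes value reproduces the quote:
σ√T = 0.3298·√0.2391 = 0.161265
d₁ = (ln(S/K) + (r+σ²/2)T) / (σ√T) = (ln(234.22/195.1) + (0.056+0.3298²/2)·0.2391) / 0.161265 = (0.182749 + 0.026393) / 0.161265 = 1.296879
d₂ = d₁ − σ√T = 1.296879 − 0.161265 = 1.135614
e^{−rT} = 0.986700
N(−d₁) = 0.097336,  N(−d₂) = 0.128059
V = K·e^{−rT}·N(−d₂) − S·N(−d₁) = 24.652012 − 22.798117 = 1.853895 (the quoted price), and the Black–Scholes price is strictly increasing in σ, so σ is unique

sigma = 0.3298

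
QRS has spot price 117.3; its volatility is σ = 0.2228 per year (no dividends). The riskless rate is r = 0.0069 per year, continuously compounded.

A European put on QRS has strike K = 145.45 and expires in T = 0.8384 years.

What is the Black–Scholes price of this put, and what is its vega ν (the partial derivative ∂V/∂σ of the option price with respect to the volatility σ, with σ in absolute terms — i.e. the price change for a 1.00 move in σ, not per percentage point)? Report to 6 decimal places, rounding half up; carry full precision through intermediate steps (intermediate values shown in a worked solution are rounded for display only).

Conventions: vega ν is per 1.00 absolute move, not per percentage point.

σ√T = 0.2228·√0.8384 = 0.204005
d₁ = (ln(S/K) + (r+σ²/2)T) / (σ√T) = (ln(117.3/145.45) + (0.0069+0.2228²/2)·0.8384) / 0.204005 = (-0.215098 + 0.026594) / 0.204005 = -0.924015
d₂ = d₁ − σ√T = -0.924015 − 0.204005 = -1.128020
e^{−rT} = 0.994232
N(−d₁) = 0.822261,  N(−d₂) = 0.870344
Put price V = K·e^{−rT}·N(−d₂) − S·N(−d₁) = 125.861355 − 96.451180 = 29.410175
φ(d₁) = (1/√(2π))·e^{−d₁²/2} = 0.260321
ν = S·φ(d₁)·√T = 27.959710

price = 29.410175
ν = 27.959710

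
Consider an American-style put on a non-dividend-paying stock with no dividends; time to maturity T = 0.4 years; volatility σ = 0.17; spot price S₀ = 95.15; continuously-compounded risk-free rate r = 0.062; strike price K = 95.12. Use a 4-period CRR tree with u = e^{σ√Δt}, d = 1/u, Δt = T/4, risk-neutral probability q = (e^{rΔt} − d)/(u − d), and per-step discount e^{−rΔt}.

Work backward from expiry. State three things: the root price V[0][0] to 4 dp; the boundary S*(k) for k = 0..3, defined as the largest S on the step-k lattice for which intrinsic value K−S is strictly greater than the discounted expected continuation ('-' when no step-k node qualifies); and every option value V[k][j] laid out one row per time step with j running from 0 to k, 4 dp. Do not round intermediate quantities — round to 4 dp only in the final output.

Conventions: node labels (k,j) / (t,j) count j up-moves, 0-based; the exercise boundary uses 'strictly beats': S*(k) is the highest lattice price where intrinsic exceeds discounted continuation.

Δt=0.10000  u=1.05523  d=0.94766  q=0.54438  discount=0.99382
step 4 (expiry): payoffs max(K−S,0) = 18.3803 9.6695 0.0000 0.0000 0.0000
step 3: (k=3,j=0): S=80.9781, K−S=14.1419, hold=13.5540 ⇒ V=14.1419 exercise | (k=3,j=1): S=90.1699, K−S=4.9501, hold=4.3784 ⇒ V=4.9501 exercise | (k=3,j=2): S=100.4051, K−S=0.0000, hold=0.0000 ⇒ V=0.0000 continue | (k=3,j=3): S=111.8021, K−S=0.0000, hold=0.0000 ⇒ V=0.0000 continue  boundary S*=90.1699
step 2: (k=2,j=0): S=85.4505, K−S=9.6695, hold=9.0816 ⇒ V=9.6695 exercise | (k=2,j=1): S=95.1500, K−S=0.0000, hold=2.2414 ⇒ V=2.2414 continue | (k=2,j=2): S=105.9505, K−S=0.0000, hold=0.0000 ⇒ V=0.0000 continue  boundary S*=85.4505
step 1: (k=1,j=0): S=90.1699, K−S=4.9501, hold=5.5910 ⇒ V=5.5910 continue | (k=1,j=1): S=100.4051, K−S=0.0000, hold=1.0149 ⇒ V=1.0149 continue  boundary S*=-
step 0: (k=0,j=0): S=95.1500, K−S=0.0000, hold=3.0807 ⇒ V=3.0807 continue  boundary S*=-

price = 3.0807
boundary = - - 85.4505 90.1699
tree:
3.0807
5.5910 1.0149
9.6695 2.2414 0.0000
14.1419 4.9501 0.0000 0.0000
18.3803 9.6695 0.0000 0.0000 0.0000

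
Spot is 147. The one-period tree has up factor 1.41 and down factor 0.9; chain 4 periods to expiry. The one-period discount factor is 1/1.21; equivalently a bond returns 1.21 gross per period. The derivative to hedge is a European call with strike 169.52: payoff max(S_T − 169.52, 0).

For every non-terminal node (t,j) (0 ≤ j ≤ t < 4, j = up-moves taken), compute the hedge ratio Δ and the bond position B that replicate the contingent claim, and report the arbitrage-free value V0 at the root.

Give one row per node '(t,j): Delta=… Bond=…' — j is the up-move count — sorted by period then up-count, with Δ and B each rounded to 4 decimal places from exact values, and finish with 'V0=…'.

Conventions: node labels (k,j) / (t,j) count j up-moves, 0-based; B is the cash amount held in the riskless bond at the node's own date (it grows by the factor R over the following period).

No-arbitrage ⇒ martingale measure with p* = (R−d)/(u−d) = 0.6078.
Expiry values: V(4,0)=0.0000, V(4,1)=0.0000, V(4,2)=67.2031, V(4,3)=201.3461, V(4,4)=411.5036
(3,0): S=107.1630. Δ = (V_up−V_dn)/(S_up−S_dn) = (0.0000−0.0000)/(151.0998−96.4467) = 0.0000. V = [p*·0.0000 + (1−p*)·0.0000]/1.21 = 0.0000. B = V − Δ·S = 0.0000.
(3,1): S=167.8887. Δ = (V_up−V_dn)/(S_up−S_dn) = (67.2031−0.0000)/(236.7231−151.0998) = 0.7849. V = [p*·67.2031 + (1−p*)·0.0000]/1.21 = 33.7594. B = V − Δ·S = -98.0113.
(3,2): S=263.0256. Δ = (V_up−V_dn)/(S_up−S_dn) = (201.3461−67.2031)/(370.8661−236.7231) = 1.0000. V = [p*·201.3461 + (1−p*)·67.2031]/1.21 = 122.9265. B = V − Δ·S = -140.0992.
(3,3): S=412.0735. Δ = (V_up−V_dn)/(S_up−S_dn) = (411.5036−201.3461)/(581.0236−370.8661) = 1.0000. V = [p*·411.5036 + (1−p*)·201.3461]/1.21 = 271.9743. B = V − Δ·S = -140.0992.
(2,0): S=119.0700. Δ = (V_up−V_dn)/(S_up−S_dn) = (33.7594−0.0000)/(167.8887−107.1630) = 0.5559. V = [p*·33.7594 + (1−p*)·0.0000]/1.21 = 16.9590. B = V − Δ·S = -49.2359.
(2,1): S=186.5430. Δ = (V_up−V_dn)/(S_up−S_dn) = (122.9265−33.7594)/(263.0256−167.8887) = 0.9372. V = [p*·122.9265 + (1−p*)·33.7594]/1.21 = 72.6934. B = V − Δ·S = -102.1439.
(2,2): S=292.2507. Δ = (V_up−V_dn)/(S_up−S_dn) = (271.9743−122.9265)/(412.0735−263.0256) = 1.0000. V = [p*·271.9743 + (1−p*)·122.9265]/1.21 = 176.4663. B = V − Δ·S = -115.7844.
(1,0): S=132.3000. Δ = (V_up−V_dn)/(S_up−S_dn) = (72.6934−16.9590)/(186.5430−119.0700) = 0.8260. V = [p*·72.6934 + (1−p*)·16.9590]/1.21 = 42.0139. B = V − Δ·S = -67.2692.
(1,1): S=207.2700. Δ = (V_up−V_dn)/(S_up−S_dn) = (176.4663−72.6934)/(292.2507−186.5430) = 0.9817. V = [p*·176.4663 + (1−p*)·72.6934]/1.21 = 112.2075. B = V − Δ·S = -91.2688.
(0,0): S=147.0000. Δ = (V_up−V_dn)/(S_up−S_dn) = (112.2075−42.0139)/(207.2700−132.3000) = 0.9363. V = [p*·112.2075 + (1−p*)·42.0139]/1.21 = 69.9839. B = V − Δ·S = -67.6505.
Verification: the root portfolio costs Δ(0,0)·S0 + B(0,0) = 69.9839, matching V0.

(0,0): Delta=0.9363 Bond=-67.6505
(1,0): Delta=0.8260 Bond=-67.2692
(1,1): Delta=0.9817 Bond=-91.2688
(2,0): Delta=0.5559 Bond=-49.2359
(2,1): Delta=0.9372 Bond=-102.1439
(2,2): Delta=1.0000 Bond=-115.7844
(3,0): Delta=0.0000 Bond=0.0000
(3,1): Delta=0.7849 Bond=-98.0113
(3,2): Delta=1.0000 Bond=-140.0992
(3,3): Delta=1.0000 Bond=-140.0992
V0=69.9839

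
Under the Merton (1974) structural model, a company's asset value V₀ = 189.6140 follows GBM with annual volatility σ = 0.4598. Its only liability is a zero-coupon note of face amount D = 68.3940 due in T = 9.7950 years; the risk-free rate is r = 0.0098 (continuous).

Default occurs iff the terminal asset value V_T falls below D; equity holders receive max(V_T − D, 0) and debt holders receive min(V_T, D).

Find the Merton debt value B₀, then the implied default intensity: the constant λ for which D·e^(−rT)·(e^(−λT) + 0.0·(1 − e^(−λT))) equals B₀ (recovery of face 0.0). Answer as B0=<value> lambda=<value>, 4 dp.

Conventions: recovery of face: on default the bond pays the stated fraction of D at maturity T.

B0=45.2444 lambda=0.0324

Work the structural quantities from V₀ = 189.6140 against face 68.3940:
d₁ = [ln(V₀/D) + (r + σ²/2)T] / (σ√T)
   = [ln(189.6140/68.3940) + (0.0098 + 0.5·0.4598²)·9.7950] / (0.4598·√9.7950)
   = [1.019705 + 1.131401] / 1.439034 = 1.494826
d₂ = d₁ − σ√T = 1.494826 − 1.439034 = 0.055792
N(d₁) = 0.932520,  N(d₂) = 0.522246,  e^(−rT) = 0.908472
E₀ = V₀·N(d₁) − D·e^(−rT)·N(d₂)
   = 189.6140·0.932520 − 68.3940·0.908472·0.522246 = 144.369599
B₀ = V₀ − E₀ = 189.6140 − 144.369599 = 45.244401
e^(−λT) = (B₀·e^(rT)/D − 0)/(1 − 0) = (45.2444·1.100749/68.3940 − 0)/1 = 0.72817404
λ = −ln(0.72817404)/9.7950 = 0.032385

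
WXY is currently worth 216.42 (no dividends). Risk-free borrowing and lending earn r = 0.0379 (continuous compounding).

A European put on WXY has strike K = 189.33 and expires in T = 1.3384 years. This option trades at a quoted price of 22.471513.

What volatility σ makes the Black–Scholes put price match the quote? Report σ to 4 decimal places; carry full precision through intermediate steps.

At σ = 0.4201 the Black–Scholes value reproduces the quote:
σ√T = 0.4201·√1.3384 = 0.486010
d₁ = (ln(S/K) + (r+σ²/2)T) / (σ√T) = (ln(216.42/189.33) + (0.0379+0.4201²/2)·1.3384) / 0.486010 = (0.133729 + 0.168828) / 0.486010 = 0.622534
d₂ = d₁ − σ√T = 0.622534 − 0.486010 = 0.136523
e^{−rT} = 0.950540
N(−d₁) = 0.266796,  N(−d₂) = 0.445704
V = K·e^{−rT}·N(−d₂) − S·N(−d₁) = 80.211396 − 57.739883 = 22.471513 (equal to the quote); since ∂V/∂σ > 0 for all σ, the implied volatility is unique

sigma = 0.4201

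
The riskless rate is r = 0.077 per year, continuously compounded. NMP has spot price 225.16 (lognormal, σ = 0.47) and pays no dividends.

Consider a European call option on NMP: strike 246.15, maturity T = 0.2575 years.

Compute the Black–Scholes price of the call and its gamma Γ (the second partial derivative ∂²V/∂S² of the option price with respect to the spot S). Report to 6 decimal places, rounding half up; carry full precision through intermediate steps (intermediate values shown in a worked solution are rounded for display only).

price = 14.984097
Γ = 0.007321

σ√T = 0.47·√0.2575 = 0.238499
d₁ = (ln(S/K) + (r+σ²/2)T) / (σ√T) = (ln(225.16/246.15) + (0.077+0.47²/2)·0.2575) / 0.238499 = (-0.089130 + 0.048268) / 0.238499 = -0.171328
d₂ = d₁ − σ√T = -0.171328 − 0.238499 = -0.409827
e^{−rT} = 0.980368
N(d₁) = 0.431983,  N(d₂) = 0.340967
Call price V = S·N(d₁) − K·e^{−rT}·N(d₂) = 97.265306 − 82.281209 = 14.984097
φ(d₁) = (1/√(2π))·e^{−d₁²/2} = 0.393130
Γ = φ(d₁) / (S·σ·√T) = 0.007321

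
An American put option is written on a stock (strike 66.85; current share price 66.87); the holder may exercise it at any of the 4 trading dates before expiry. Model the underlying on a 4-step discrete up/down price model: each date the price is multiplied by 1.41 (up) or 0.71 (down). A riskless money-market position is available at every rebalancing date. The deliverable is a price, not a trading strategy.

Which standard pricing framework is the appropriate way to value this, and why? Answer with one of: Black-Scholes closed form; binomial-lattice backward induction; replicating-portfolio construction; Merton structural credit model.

framework: binomial-lattice backward induction

Key observation: the exercise right at every one of the 4 steps is what matters: each node needs max(66.85 − S, continuation), which only the stepwise tree valuation starting from spot 66.87 delivers.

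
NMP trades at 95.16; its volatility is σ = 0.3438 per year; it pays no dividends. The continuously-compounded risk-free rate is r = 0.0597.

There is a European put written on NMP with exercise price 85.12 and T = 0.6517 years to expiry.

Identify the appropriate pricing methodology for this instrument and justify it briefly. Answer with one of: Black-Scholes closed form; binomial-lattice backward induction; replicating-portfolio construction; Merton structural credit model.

Key observation: a European-exercise option on NMP struck at 85.12 — a GBM underlying with constant parameters — admits an analytic price: the data contain no early exercise, no discrete tree, no debt structure.

framework: Black-Scholes closed form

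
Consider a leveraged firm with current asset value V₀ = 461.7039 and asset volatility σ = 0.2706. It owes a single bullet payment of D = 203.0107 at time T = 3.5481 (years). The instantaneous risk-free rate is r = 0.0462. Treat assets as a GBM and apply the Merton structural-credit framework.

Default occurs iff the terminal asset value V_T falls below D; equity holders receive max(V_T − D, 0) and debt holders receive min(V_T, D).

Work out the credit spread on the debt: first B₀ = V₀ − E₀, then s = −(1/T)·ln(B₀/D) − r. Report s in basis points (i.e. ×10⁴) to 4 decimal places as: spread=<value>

spread=23.3117

With assets at 461.7039 and a single debt payment of 203.0107 at 3.5481 years:
d₁ = [ln(V₀/D) + (r + σ²/2)T] / (σ√T)
   = [ln(461.7039/203.0107) + (0.0462 + 0.5·0.2706²)·3.5481] / (0.2706·√3.5481)
   = [0.821665 + 0.293826] / 0.509713 = 2.188469
d₂ = d₁ − σ√T = 2.188469 − 0.509713 = 1.678756
N(d₁) = 0.985682,  N(d₂) = 0.953400,  e^(−rT) = 0.848808
E₀ = V₀·N(d₁) − D·e^(−rT)·N(d₂)
   = 461.7039·0.985682 − 203.0107·0.848808·0.953400 = 290.806178
B₀ = V₀ − E₀ = 461.7039 − 290.806178 = 170.897722
spread = −(1/T)·ln(B₀/D) − r = −(1/3.5481)·ln(170.897722/203.0107) − 0.0462 = 0.00233117
in basis points: 0.00233117 × 10⁴ = 23.3117 bp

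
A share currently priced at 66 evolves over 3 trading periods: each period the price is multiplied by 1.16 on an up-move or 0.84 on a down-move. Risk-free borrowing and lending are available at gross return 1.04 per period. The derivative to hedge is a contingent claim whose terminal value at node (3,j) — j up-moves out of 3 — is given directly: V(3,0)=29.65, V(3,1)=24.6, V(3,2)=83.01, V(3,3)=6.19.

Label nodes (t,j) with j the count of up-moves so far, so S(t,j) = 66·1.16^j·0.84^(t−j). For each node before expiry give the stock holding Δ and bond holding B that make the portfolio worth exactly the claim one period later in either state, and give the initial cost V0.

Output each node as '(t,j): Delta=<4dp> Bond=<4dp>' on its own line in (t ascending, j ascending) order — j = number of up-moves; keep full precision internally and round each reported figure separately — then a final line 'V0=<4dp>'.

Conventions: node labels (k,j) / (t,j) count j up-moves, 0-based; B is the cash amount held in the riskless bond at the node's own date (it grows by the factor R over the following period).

Since d<R<u, set p* = (R−d)/(u−d) = 0.6250; price each node as the discounted p*-expectation of its children.
Expiry values: V(3,0)=29.6500, V(3,1)=24.6000, V(3,2)=83.0100, V(3,3)=6.1900
(2,0): S=46.5696. Δ = (V_up−V_dn)/(S_up−S_dn) = (24.6000−29.6500)/(54.0207−39.1185) = -0.3389. V = [p*·24.6000 + (1−p*)·29.6500]/1.04 = 25.4748. B = V − Δ·S = 41.2560.
(2,1): S=64.3104. Δ = (V_up−V_dn)/(S_up−S_dn) = (83.0100−24.6000)/(74.6001−54.0207) = 2.8383. V = [p*·83.0100 + (1−p*)·24.6000]/1.04 = 58.7560. B = V − Δ·S = -123.7752.
(2,2): S=88.8096. Δ = (V_up−V_dn)/(S_up−S_dn) = (6.1900−83.0100)/(103.0191−74.6001) = -2.7031. V = [p*·6.1900 + (1−p*)·83.0100]/1.04 = 33.6514. B = V − Δ·S = 273.7139.
(1,0): S=55.4400. Δ = (V_up−V_dn)/(S_up−S_dn) = (58.7560−25.4748)/(64.3104−46.5696) = 1.8760. V = [p*·58.7560 + (1−p*)·25.4748]/1.04 = 44.4957. B = V − Δ·S = -59.5082.
(1,1): S=76.5600. Δ = (V_up−V_dn)/(S_up−S_dn) = (33.6514−58.7560)/(88.8096−64.3104) = -1.0247. V = [p*·33.6514 + (1−p*)·58.7560]/1.04 = 41.4093. B = V − Δ·S = 119.8611.
(0,0): S=66.0000. Δ = (V_up−V_dn)/(S_up−S_dn) = (41.4093−44.4957)/(76.5600−55.4400) = -0.1461. V = [p*·41.4093 + (1−p*)·44.4957]/1.04 = 40.9295. B = V − Δ·S = 50.5746.
Verification: the root portfolio costs Δ(0,0)·S0 + B(0,0) = 40.9295, matching V0.

(0,0): Delta=-0.1461 Bond=50.5746
(1,0): Delta=1.8760 Bond=-59.5082
(1,1): Delta=-1.0247 Bond=119.8611
(2,0): Delta=-0.3389 Bond=41.2560
(2,1): Delta=2.8383 Bond=-123.7752
(2,2): Delta=-2.7031 Bond=273.7139
V0=40.9295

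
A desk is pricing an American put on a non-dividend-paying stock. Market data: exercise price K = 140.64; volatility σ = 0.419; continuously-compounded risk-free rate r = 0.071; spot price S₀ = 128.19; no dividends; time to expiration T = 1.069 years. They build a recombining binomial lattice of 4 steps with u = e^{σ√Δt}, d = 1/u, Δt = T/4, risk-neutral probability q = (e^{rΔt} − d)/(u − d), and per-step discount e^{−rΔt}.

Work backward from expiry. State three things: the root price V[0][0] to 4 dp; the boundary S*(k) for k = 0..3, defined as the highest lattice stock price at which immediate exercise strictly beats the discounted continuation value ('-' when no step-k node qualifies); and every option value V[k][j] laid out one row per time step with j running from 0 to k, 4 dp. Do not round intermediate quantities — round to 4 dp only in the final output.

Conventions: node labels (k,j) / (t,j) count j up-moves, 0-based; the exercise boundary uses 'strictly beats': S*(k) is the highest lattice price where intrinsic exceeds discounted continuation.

price = 25.5799
boundary = - - 83.1211 103.2245
tree:
25.5799
39.2289 12.3701
57.5189 21.7211 3.1185
73.7070 37.4155 6.2310 0.0000
86.7425 57.5189 12.4500 0.0000 0.0000

params: Δt=0.26725 u=1.24186 d=0.80525 q=0.48993 e^(-rΔt)=0.98120
t_4 payoffs: 86.7425 57.5189 12.4500 0.0000 0.0000
t_3: node(3,0) S=66.9330 payoff=73.7070 vs cont=71.0636 → 73.7070 [stop]  node(3,1) S=103.2245 payoff=37.4155 vs cont=34.7720 → 37.4155 [stop]  node(3,2) S=159.1935 payoff=0.0000 vs cont=6.2310 → 6.2310 [wait]  node(3,3) S=245.5094 payoff=0.0000 vs cont=0.0000 → 0.0000 [wait]  ⇒ S*(3)=103.2245
t_2: node(2,0) S=83.1211 payoff=57.5189 vs cont=54.8754 → 57.5189 [stop]  node(2,1) S=128.1900 payoff=12.4500 vs cont=21.7211 → 21.7211 [wait]  node(2,2) S=197.6955 payoff=0.0000 vs cont=3.1185 → 3.1185 [wait]  ⇒ S*(2)=83.1211
t_1: node(1,0) S=103.2245 payoff=37.4155 vs cont=39.2289 → 39.2289 [wait]  node(1,1) S=159.1935 payoff=0.0000 vs cont=12.3701 → 12.3701 [wait]  ⇒ S*(1)=-
t_0: node(0,0) S=128.1900 payoff=12.4500 vs cont=25.5799 → 25.5799 [wait]  ⇒ S*(0)=-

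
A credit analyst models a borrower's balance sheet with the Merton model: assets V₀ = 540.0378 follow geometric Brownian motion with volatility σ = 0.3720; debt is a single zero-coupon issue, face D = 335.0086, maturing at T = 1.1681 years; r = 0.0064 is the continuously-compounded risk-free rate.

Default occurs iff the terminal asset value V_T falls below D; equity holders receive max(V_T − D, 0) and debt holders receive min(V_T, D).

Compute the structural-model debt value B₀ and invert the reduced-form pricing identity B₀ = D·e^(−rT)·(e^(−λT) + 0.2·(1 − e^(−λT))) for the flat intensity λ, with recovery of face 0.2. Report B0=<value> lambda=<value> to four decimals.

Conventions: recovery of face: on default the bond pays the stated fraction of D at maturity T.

Equity is a call on the firm's assets struck at D = 335.0086:
d₁ = [ln(V₀/D) + (r + σ²/2)T] / (σ√T)
   = [ln(540.0378/335.0086) + (0.0064 + 0.5·0.3720²)·1.1681] / (0.3720·√1.1681)
   = [0.477483 + 0.088299] / 0.402053 = 1.407233
d₂ = d₁ − σ√T = 1.407233 − 0.402053 = 1.005181
N(d₁) = 0.920321,  N(d₂) = 0.842595,  e^(−rT) = 0.992552
E₀ = V₀·N(d₁) − D·e^(−rT)·N(d₂)
   = 540.0378·0.920321 − 335.0086·0.992552·0.842595 = 216.833864
B₀ = V₀ − E₀ = 540.0378 − 216.833864 = 323.203936
e^(−λT) = (B₀·e^(rT)/D − 0.2)/(1 − 0.2) = (323.2039·1.007504/335.0086 − 0.2)/0.8 = 0.96500304
λ = −ln(0.96500304)/1.1681 = 0.030497

B0=323.2039 lambda=0.0305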